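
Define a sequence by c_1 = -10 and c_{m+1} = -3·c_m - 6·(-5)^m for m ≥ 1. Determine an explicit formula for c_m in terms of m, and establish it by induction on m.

c_m = 5(-3)^(m - 1) + 3(-5)^m

Computing the first terms: c_1 = -10, c_2 = 60, c_3 = -330. This suggests c_m = 5(-3)^(m - 1) + 3(-5)^m.
For the base case m = 1: the formula gives -10 = -10 = c_1.
Inductive step: assume the claim holds for m = i, so c_i = 5(-3)^(i - 1) + 3(-5)^i.
Then c_{i+1} = -3·c_i - 6·(-5)^i = -3·(5(-3)^(i - 1) + 3(-5)^i) - 6·(-5)^i = 5(-3)^i + 3(-5)^(i + 1) = 5(-3)^((i+1) - 1) + 3(-5)^(i+1),
which is the claimed formula at m = i+1.
This completes the induction.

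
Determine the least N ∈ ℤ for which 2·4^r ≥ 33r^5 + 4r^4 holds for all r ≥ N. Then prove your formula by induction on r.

N = 11

At r = 10: 2097152 < 3340000, so the inequality fails and N ≥ 11. We prove 2·4^r ≥ 33r^5 + 4r^4 for all r ≥ 11.
For the base case r = 11: 2·4^r = 8388608 and 33r^5 + 4r^4 = 5373247, so 8388608 ≥ 5373247.
Inductive step: suppose the statement holds for some k ≥ 11, so 2·4^k ≥ 33k^5 + 4k^4.
Then 2·4^(k + 1) = 4·(2·4^k) ≥ 4·(33k^5 + 4k^4).
Also, for k ≥ 11 we have 4·(33k^5 + 4k^4) ≥ 33(k+1)^5 + 4(k+1)^4, since 4·(33k^5 + 4k^4) − (33(k+1)^5 + 4(k+1)^4) = 99k^5 - 153k^4 - 346k^3 - 354k^2 - 181k - 37, which is nonnegative for all k ≥ 11.
Combining, 2·4^(k + 1) ≥ 33(k+1)^5 + 4(k+1)^4.
Hence, by induction on r, the claim holds for every r ≥ 11.
Hence the smallest such N is 11.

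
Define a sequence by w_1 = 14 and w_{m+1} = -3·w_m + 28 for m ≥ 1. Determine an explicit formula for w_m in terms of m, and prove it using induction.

w_m = 7(-3)^(m - 1) + 7

Computing the first terms: w_1 = 14, w_2 = -14, w_3 = 70. This suggests w_m = 7(-3)^(m - 1) + 7.
For the base case m = 1: the formula gives 14 = 14 = w_1.
Inductive step: assume the claim holds for m = k, so w_k = 7(-3)^(k - 1) + 7.
Then w_{k+1} = -3·w_k + 28 = -3·(7(-3)^(k - 1) + 7) + 28 = 7(-3)^k + 7 = 7(-3)^((k+1) - 1) + 7,
which is the claimed formula at m = k+1.
This completes the induction.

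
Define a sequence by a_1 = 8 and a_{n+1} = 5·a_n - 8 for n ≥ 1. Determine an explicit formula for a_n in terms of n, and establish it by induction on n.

Computing the first terms: a_1 = 8, a_2 = 32, a_3 = 152. This suggests a_n = 6·5^(n - 1) + 2.
When n = 1: the formula gives 8 = 8 = a_1.
Inductive step: assume the claim holds for n = p, so a_p = 6·5^(p - 1) + 2.
Then a_{p+1} = 5·a_p - 8 = 5·(6·5^(p - 1) + 2) - 8 = 6·5^p + 2 = 6·5^((p+1) - 1) + 2,
which is the claimed formula at n = p+1.
By induction, the statement is established for all n ≥ 1.

a_n = 6·5^(n - 1) + 2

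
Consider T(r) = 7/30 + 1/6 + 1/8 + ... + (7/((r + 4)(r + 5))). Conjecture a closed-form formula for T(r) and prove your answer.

T(r) = 7r/(5(r + 5))

We claim T(r) = 7r/(5(r + 5)) for all r ≥ 1.
For the base case r = 1: T(1) = 7/30, and the closed form gives 7/30. They agree.
Suppose the result is true for r = m, so T(m) = 7m/(5(m + 5)).
Then T(m+1) = T(m) + (7/((m + 5)(m + 6))) = (7m/(5(m + 5))) + (7/((m + 5)(m + 6))).
Simplifying, T(m+1) = 7(m + 1)/(5(m + 6)) = 7(m+1)/(5((m+1) + 5)),
which is the closed form with r = m+1.
Hence, by induction on r, the claim holds for every r ≥ 1.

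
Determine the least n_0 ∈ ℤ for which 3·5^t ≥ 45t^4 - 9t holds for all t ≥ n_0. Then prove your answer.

n_0 = 7

At t = 6: 46875 < 58266, so the inequality fails and n_0 ≥ 7. We prove 3·5^t ≥ 45t^4 - 9t for all t ≥ 7.
When t = 7: 3·5^t = 234375 and 45t^4 - 9t = 107982, so 234375 ≥ 107982.
Inductive step: suppose the statement holds for some k ≥ 7, so 3·5^k ≥ 45k^4 - 9k.
Then 3·5^(k + 1) = 5·(3·5^k) ≥ 5·(45k^4 - 9k).
Also, for k ≥ 7 we have 5·(45k^4 - 9k) ≥ 45(k+1)^4 - 9(k+1), since 5·(45k^4 - 9k) − (45(k+1)^4 - 9(k+1)) = 180k^4 - 180k^3 - 270k^2 - 216k - 36, which is nonnegative for all k ≥ 7.
Combining, 3·5^(k + 1) ≥ 45(k+1)^4 - 9(k+1).
This completes the induction.
Hence the smallest such n_0 is 7.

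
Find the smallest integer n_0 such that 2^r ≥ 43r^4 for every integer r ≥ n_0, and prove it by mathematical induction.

n_0 = 24

At r = 23: 8388608 < 12033163, so the inequality fails and n_0 ≥ 24. We prove 2^r ≥ 43r^4 for all r ≥ 24.
When r = 24: 2^r = 16777216 and 43r^4 = 14266368, so 16777216 ≥ 14266368.
Suppose the result is true for r = i, so 2^i ≥ 43i^4.
Then 2^(i + 1) = 2·(2^i) ≥ 2·(43i^4).
Also, for i ≥ 24 we have 2·(43i^4) ≥ 43(i+1)^4, since 2 ≥ (1 + 1/i)^4 for all i ≥ 24.
Combining, 2^(i + 1) ≥ 43(i+1)^4.
By the principle of mathematical induction, the result holds for all r ≥ 24.
Hence the smallest such n_0 is 24.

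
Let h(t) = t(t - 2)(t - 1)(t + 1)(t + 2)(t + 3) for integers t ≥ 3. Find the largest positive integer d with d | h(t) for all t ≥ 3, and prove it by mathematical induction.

d = 720

Computing the first values: h(3) = 720 and h(4) = 5040; gcd(720, 5040) = 720, so d ≤ 720.
We prove 720 | t(t - 2)(t - 1)(t + 1)(t + 2)(t + 3) for all t ≥ 3 by induction on t.
For the base case t = 3: h(3) = 720 = 720·(1), so 720 | h(3).
Inductive step: assume the claim holds for t = k, i.e. 720 | h(k). Then
h(k+1) − h(k) = (k-1)·k·(k+1)·(k+2)·(k+3)·(k+4) − (k-2)·(k-1)·k·(k+1)·(k+2)·(k+3) = (k-1)·k·(k+1)·(k+2)·(k+3)·[(k+4) − (k-2)] = 6·(k-1)·k·(k+1)·(k+2)·(k+3). The product of 5 consecutive integers is divisible by (5)! = 120, so h(k+1) − h(k) is divisible by 6·120 = 720. By the inductive hypothesis 720 | h(k), hence 720 | h(k+1).
By the principle of mathematical induction, the result holds for all t ≥ 3.
Therefore the largest such d is 720.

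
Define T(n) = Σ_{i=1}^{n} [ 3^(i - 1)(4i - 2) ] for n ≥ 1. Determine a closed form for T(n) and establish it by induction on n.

T(n) = 2·3^n(n - 1) + 2

We claim T(n) = 2·3^n(n - 1) + 2 for all n ≥ 1.
When n = 1: T(1) = 2, and the closed form gives 2. They agree.
Suppose the result is true for n = i, so T(i) = 2·3^i(i - 1) + 2.
Then T(i+1) = T(i) + (3^i(4i + 2)) = (2·3^i(i - 1) + 2) + (3^i(4i + 2)).
Simplifying, T(i+1) = 6·3^i·i + 2 = 2·3^(i+1)((i+1) - 1) + 2,
which is the closed form with n = i+1.
This completes the induction.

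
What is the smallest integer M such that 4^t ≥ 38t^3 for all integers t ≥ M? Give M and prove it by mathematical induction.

M = 7

At t = 6: 4096 < 8208, so the inequality fails and M ≥ 7. We prove 4^t ≥ 38t^3 for all t ≥ 7.
For the base case t = 7: 4^t = 16384 and 38t^3 = 13034, so 16384 ≥ 13034.
Inductive step: assume the claim holds for t = k, so 4^k ≥ 38k^3.
Then 4^(k + 1) = 4·(4^k) ≥ 4·(38k^3).
Also, for k ≥ 7 we have 4·(38k^3) ≥ 38(k+1)^3, since 4 ≥ (1 + 1/k)^3 for all k ≥ 7.
Combining, 4^(k + 1) ≥ 38(k+1)^3.
This completes the induction.
Hence the smallest such M is 7.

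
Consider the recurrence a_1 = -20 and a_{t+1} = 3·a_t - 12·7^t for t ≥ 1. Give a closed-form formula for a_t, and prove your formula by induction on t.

a_t = 3^(t - 1) - 3·7^t

Computing the first terms: a_1 = -20, a_2 = -144, a_3 = -1020. This suggests a_t = 3^(t - 1) - 3·7^t.
For the base case t = 1: the formula gives -20 = -20 = a_1.
For the inductive step, assume it holds for an arbitrary i ≥ 1, so a_i = 3^(i - 1) - 3·7^i.
Then a_{i+1} = 3·a_i - 12·7^i = 3·(3^(i - 1) - 3·7^i) - 12·7^i = 3^i - 3·7^(i + 1) = 3^((i+1) - 1) - 3·7^(i+1),
which is the claimed formula at t = i+1.
By the principle of mathematical induction, the result holds for all t ≥ 1.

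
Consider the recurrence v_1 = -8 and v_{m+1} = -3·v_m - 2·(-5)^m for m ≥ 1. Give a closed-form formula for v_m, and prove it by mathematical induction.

Computing the first terms: v_1 = -8, v_2 = 34, v_3 = -152. This suggests v_m = (-3)^m + (-5)^m.
Base case (m = 1): the formula gives -8 = -8 = v_1.
For the inductive step, assume it holds for an arbitrary k ≥ 1, so v_k = (-3)^k + (-5)^k.
Then v_{k+1} = -3·v_k - 2·(-5)^k = -3·((-3)^k + (-5)^k) - 2·(-5)^k = (-3)^(k + 1) + (-5)^(k + 1),
which is the claimed formula at m = k+1.
Hence, by induction on m, the claim holds for every m ≥ 1.

v_m = (-3)^m + (-5)^m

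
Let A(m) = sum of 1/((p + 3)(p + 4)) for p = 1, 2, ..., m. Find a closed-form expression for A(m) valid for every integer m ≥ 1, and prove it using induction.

A(m) = m/(4(m + 4))

We claim A(m) = m/(4(m + 4)) for all m ≥ 1.
Base step (m = 1): A(1) = 1/20, and the closed form gives 1/20. They agree.
For the inductive step, assume it holds for an arbitrary p ≥ 1, so A(p) = p/(4(p + 4)).
Then A(p+1) = A(p) + (1/((p + 4)(p + 5))) = (p/(4(p + 4))) + (1/((p + 4)(p + 5))).
Simplifying, A(p+1) = (p + 1)/(4(p + 5)) = (p+1)/(4((p+1) + 4)),
which is the closed form with m = p+1.
This completes the induction.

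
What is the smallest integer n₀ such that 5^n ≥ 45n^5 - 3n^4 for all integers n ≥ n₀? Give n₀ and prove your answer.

At n = 9: 1953125 < 2637522, so the inequality fails and n₀ ≥ 10. We prove 5^n ≥ 45n^5 - 3n^4 for all n ≥ 10.
Base step (n = 10): 5^n = 9765625 and 45n^5 - 3n^4 = 4470000, so 9765625 ≥ 4470000.
Inductive step: assume the claim holds for n = p, so 5^p ≥ 45p^5 - 3p^4.
Then 5^(p + 1) = 5·(5^p) ≥ 5·(45p^5 - 3p^4).
Also, for p ≥ 10 we have 5·(45p^5 - 3p^4) ≥ 45(p+1)^5 - 3(p+1)^4, since 5·(45p^5 - 3p^4) − (45(p+1)^5 - 3(p+1)^4) = 180p^5 - 237p^4 - 438p^3 - 432p^2 - 213p - 42, which is nonnegative for all p ≥ 10.
Combining, 5^(p + 1) ≥ 45(p+1)^5 - 3(p+1)^4.
By the principle of mathematical induction, the result holds for all n ≥ 10.
Hence the smallest such n₀ is 10.

n₀ = 10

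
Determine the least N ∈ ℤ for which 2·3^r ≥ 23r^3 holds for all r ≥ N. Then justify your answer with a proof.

N = 8

At r = 7: 4374 < 7889, so the inequality fails and N ≥ 8. We prove 2·3^r ≥ 23r^3 for all r ≥ 8.
For the base case r = 8: 2·3^r = 13122 and 23r^3 = 11776, so 13122 ≥ 11776.
For the inductive step, assume it holds for an arbitrary i ≥ 8, so 2·3^i ≥ 23i^3.
Then 2·3^(i + 1) = 3·(2·3^i) ≥ 3·(23i^3).
Also, for i ≥ 8 we have 3·(23i^3) ≥ 23(i+1)^3, since 3 ≥ (1 + 1/i)^3 for all i ≥ 8.
Combining, 2·3^(i + 1) ≥ 23(i+1)^3.
Hence, by induction on r, the claim holds for every r ≥ 8.
Hence the smallest such N is 8.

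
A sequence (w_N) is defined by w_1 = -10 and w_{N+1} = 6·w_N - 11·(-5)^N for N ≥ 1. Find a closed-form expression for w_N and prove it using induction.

Computing the first terms: w_1 = -10, w_2 = -5, w_3 = -305. This suggests w_N = (-5)^N - 5·6^(N - 1).
When N = 1: the formula gives -10 = -10 = w_1.
Inductive step: assume the claim holds for N = k, so w_k = (-5)^k - 5·6^(k - 1).
Then w_{k+1} = 6·w_k - 11·(-5)^k = 6·((-5)^k - 5·6^(k - 1)) - 11·(-5)^k = (-5)^(k + 1) - 5·6^k = (-5)^(k+1) - 5·6^((k+1) - 1),
which is the claimed formula at N = k+1.
By the principle of mathematical induction, the result holds for all N ≥ 1.

w_N = (-5)^N - 5·6^(N - 1)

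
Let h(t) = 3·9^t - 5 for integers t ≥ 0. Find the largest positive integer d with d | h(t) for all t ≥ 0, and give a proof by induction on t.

Computing the first values: h(0) = -2 and h(1) = 22; gcd(-2, 22) = 2, so d ≤ 2.
We prove 2 | 3·9^t - 5 for all t ≥ 0 by induction on t.
For the base case t = 0: h(0) = -2 = 2·(-1), so 2 | h(0).
Suppose the result is true for t = i, i.e. 2 | h(i). Then
h(i+1) = 3·9^(i+1) - 5 = 9·(3·9^i - 5) + 40 = 9·h(i) + 40. The first term is divisible by 2 by the inductive hypothesis, and 40 is divisible by 2. Hence 2 | h(i+1).
By induction, the statement is established for all t ≥ 0.
Therefore the largest such d is 2.

d = 2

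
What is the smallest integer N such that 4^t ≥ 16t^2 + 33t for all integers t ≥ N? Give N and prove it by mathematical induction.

At t = 4: 256 < 388, so the inequality fails and N ≥ 5. We prove 4^t ≥ 16t^2 + 33t for all t ≥ 5.
Base step (t = 5): 4^t = 1024 and 16t^2 + 33t = 565, so 1024 ≥ 565.
Inductive step: suppose the statement holds for some m ≥ 5, so 4^m ≥ 16m^2 + 33m.
Then 4^(m + 1) = 4·(4^m) ≥ 4·(16m^2 + 33m).
Also, for m ≥ 5 we have 4·(16m^2 + 33m) ≥ 16(m+1)^2 + 33(m+1), since 4·(16m^2 + 33m) − (16(m+1)^2 + 33(m+1)) = 48m^2 + 67m - 49, which is nonnegative for all m ≥ 5.
Combining, 4^(m + 1) ≥ 16(m+1)^2 + 33(m+1).
This completes the induction.
Hence the smallest such N is 5.

N = 5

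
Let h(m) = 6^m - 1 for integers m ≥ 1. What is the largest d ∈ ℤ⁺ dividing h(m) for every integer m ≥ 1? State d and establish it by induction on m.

d = 5

Computing the first values: h(1) = 5 and h(2) = 35; gcd(5, 35) = 5, so d ≤ 5.
We prove 5 | 6^m - 1 for all m ≥ 1 by induction on m.
Base case (m = 1): h(1) = 5 = 5·(1), so 5 | h(1).
For the inductive step, assume it holds for an arbitrary p ≥ 1, i.e. 5 | h(p). Then
6^{p+1} − 1^{p+1} = 6·6^p − 1·1^p = 6·(6^p − 1^p) + (5)·1^p. The first term is divisible by 5 by the inductive hypothesis, and the second term (5)·1^p is divisible by 5 since 5 | 5. Hence 5 | h(p+1).
By the principle of mathematical induction, the result holds for all m ≥ 1.
Therefore the largest such d is 5.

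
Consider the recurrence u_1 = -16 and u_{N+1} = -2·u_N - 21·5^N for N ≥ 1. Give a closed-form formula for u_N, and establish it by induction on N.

Computing the first terms: u_1 = -16, u_2 = -73, u_3 = -379. This suggests u_N = -(-2)^(N - 1) - 3·5^N.
Base case (N = 1): the formula gives -16 = -16 = u_1.
For the inductive step, assume it holds for an arbitrary i ≥ 1, so u_i = -(-2)^(i - 1) - 3·5^i.
Then u_{i+1} = -2·u_i - 21·5^i = -2·(-(-2)^(i - 1) - 3·5^i) - 21·5^i = -(-2)^i - 3·5^(i + 1) = -(-2)^((i+1) - 1) - 3·5^(i+1),
which is the claimed formula at N = i+1.
Hence, by induction on N, the claim holds for every N ≥ 1.

u_N = -(-2)^(N - 1) - 3·5^N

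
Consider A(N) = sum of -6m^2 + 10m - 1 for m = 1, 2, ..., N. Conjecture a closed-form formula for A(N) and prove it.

We claim A(N) = -N(2N^2 - 2N - 3) for all N ≥ 1.
When N = 1: A(1) = 3, and the closed form gives 3. They agree.
Inductive step: assume the claim holds for N = m, so A(m) = m(-2m^2 + 2m + 3).
Then A(m+1) = A(m) + (-6m^2 - 2m + 3) = (m(-2m^2 + 2m + 3)) + (-6m^2 - 2m + 3).
Simplifying, A(m+1) = -(m + 1)(2m^2 + 2m - 3) = -(m+1)(2(m+1)^2 - 2(m+1) - 3),
which is the closed form with N = m+1.
Hence, by induction on N, the claim holds for every N ≥ 1.

A(N) = -N(2N^2 - 2N - 3)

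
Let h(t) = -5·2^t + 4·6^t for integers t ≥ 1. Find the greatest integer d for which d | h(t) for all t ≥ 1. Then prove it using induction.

Computing the first values: h(1) = 14 and h(2) = 124; gcd(14, 124) = 2, so d ≤ 2.
We prove 2 | -5·2^t + 4·6^t for all t ≥ 1 by induction on t.
Base case (t = 1): h(1) = 14 = 2·(7), so 2 | h(1).
For the inductive step, assume it holds for an arbitrary k ≥ 1, i.e. 2 | h(k). Then
h(k+1) − 6·h(k) = (-5·2^(k+1) + 4·6^(k+1)) − 6·(-5·2^k + 4·6^k) = (-5)·2^k·(2 − 6) = (20)·2^k. Since 2 | h(k) by the inductive hypothesis, 2 | 6·h(k); and 2 | 20 since 20 = 2·10. Therefore 2 | h(k+1).
By induction, the statement is established for all t ≥ 1.
Therefore the largest such d is 2.

d = 2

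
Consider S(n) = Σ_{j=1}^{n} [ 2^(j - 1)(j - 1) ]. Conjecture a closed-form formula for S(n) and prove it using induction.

We claim S(n) = 2^n(n - 2) + 2 for all n ≥ 1.
For the base case n = 1: S(1) = 0, and the closed form gives 0. They agree.
Suppose the result is true for n = j, so S(j) = 2^j(j - 2) + 2.
Then S(j+1) = S(j) + (2^j·j) = (2^j(j - 2) + 2) + (2^j·j).
Simplifying, S(j+1) = 2·2^j·j - 2·2^j + 2 = 2^(j+1)((j+1) - 2) + 2,
which is the closed form with n = j+1.
Hence, by induction on n, the claim holds for every n ≥ 1.

S(n) = 2^n(n - 2) + 2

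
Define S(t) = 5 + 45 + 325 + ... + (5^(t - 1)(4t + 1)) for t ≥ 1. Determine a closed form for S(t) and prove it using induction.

S(t) = 5^t·t

We claim S(t) = 5^t·t for all t ≥ 1.
Base case (t = 1): S(1) = 5, and the closed form gives 5. They agree.
For the inductive step, assume it holds for an arbitrary j ≥ 1, so S(j) = 5^j·j.
Then S(j+1) = S(j) + (5^j(4j + 5)) = (5^j·j) + (5^j(4j + 5)).
Simplifying, S(j+1) = 5^(j + 1)(j + 1) = 5^(j+1)·(j+1),
which is the closed form with t = j+1.
By induction, the statement is established for all t ≥ 1.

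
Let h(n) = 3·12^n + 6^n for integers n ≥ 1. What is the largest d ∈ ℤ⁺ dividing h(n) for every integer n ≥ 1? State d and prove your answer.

Computing the first values: h(1) = 42 and h(2) = 468; gcd(42, 468) = 6, so d ≤ 6.
We prove 6 | 3·12^n + 6^n for all n ≥ 1 by induction on n.
Base step (n = 1): h(1) = 42 = 6·(7), so 6 | h(1).
For the inductive step, assume it holds for an arbitrary i ≥ 1, i.e. 6 | h(i). Then
h(i+1) − 12·h(i) = (3·12^(i+1) + 6^(i+1)) − 12·(3·12^i + 6^i) = (1)·6^i·(6 − 12) = (-6)·6^i. Since 6 | h(i) by the inductive hypothesis, 6 | 12·h(i); and 6 | -6 since -6 = 6·-1. Therefore 6 | h(i+1).
Hence, by induction on n, the claim holds for every n ≥ 1.
Therefore the largest such d is 6.

d = 6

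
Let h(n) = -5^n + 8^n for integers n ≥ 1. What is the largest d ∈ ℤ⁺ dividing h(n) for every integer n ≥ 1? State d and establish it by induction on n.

d = 3

Computing the first values: h(1) = 3 and h(2) = 39; gcd(3, 39) = 3, so d ≤ 3.
We prove 3 | -5^n + 8^n for all n ≥ 1 by induction on n.
When n = 1: h(1) = 3 = 3·(1), so 3 | h(1).
For the inductive step, assume it holds for an arbitrary p ≥ 1, i.e. 3 | h(p). Then
8^{p+1} − 5^{p+1} = 8·8^p − 5·5^p = 8·(8^p − 5^p) + (3)·5^p. The first term is divisible by 3 by the inductive hypothesis, and the second term (3)·5^p is divisible by 3 since 3 | 3. Hence 3 | h(p+1).
This completes the induction.
Therefore the largest such d is 3.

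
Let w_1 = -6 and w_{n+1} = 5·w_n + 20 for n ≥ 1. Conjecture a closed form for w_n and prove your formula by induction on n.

w_n = -5^(n - 1) - 5

Computing the first terms: w_1 = -6, w_2 = -10, w_3 = -30. This suggests w_n = -5^(n - 1) - 5.
Base case (n = 1): the formula gives -6 = -6 = w_1.
Suppose the result is true for n = j, so w_j = -5^(j - 1) - 5.
Then w_{j+1} = 5·w_j + 20 = 5·(-5^(j - 1) - 5) + 20 = -5^j - 5 = -5^((j+1) - 1) - 5,
which is the claimed formula at n = j+1.
By the principle of mathematical induction, the result holds for all n ≥ 1.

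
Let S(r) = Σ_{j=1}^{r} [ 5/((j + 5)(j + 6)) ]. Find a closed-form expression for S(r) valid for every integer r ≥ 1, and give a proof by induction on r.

S(r) = 5r/(6(r + 6))

We claim S(r) = 5r/(6(r + 6)) for all r ≥ 1.
Base case (r = 1): S(1) = 5/42, and the closed form gives 5/42. They agree.
For the inductive step, assume it holds for an arbitrary j ≥ 1, so S(j) = 5j/(6(j + 6)).
Then S(j+1) = S(j) + (5/((j + 6)(j + 7))) = (5j/(6(j + 6))) + (5/((j + 6)(j + 7))).
Simplifying, S(j+1) = 5(j + 1)/(6(j + 7)) = 5(j+1)/(6((j+1) + 6)),
which is the closed form with r = j+1.
This completes the induction.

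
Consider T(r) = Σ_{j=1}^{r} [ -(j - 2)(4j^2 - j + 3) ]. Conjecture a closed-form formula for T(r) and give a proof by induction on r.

We claim T(r) = -r(r^3 - r^2 - r - 5) for all r ≥ 1.
Base step (r = 1): T(1) = 6, and the closed form gives 6. They agree.
Inductive step: assume the claim holds for r = j, so T(j) = j(-j^3 + j^2 + j + 5).
Then T(j+1) = T(j) + (-4j^3 - 3j^2 + j + 6) = (j(-j^3 + j^2 + j + 5)) + (-4j^3 - 3j^2 + j + 6).
Simplifying, T(j+1) = -(j + 1)(j^3 + 2j^2 - 6) = -(j+1)((j+1)^3 - (j+1)^2 - (j+1) - 5),
which is the closed form with r = j+1.
By the principle of mathematical induction, the result holds for all r ≥ 1.

T(r) = -r(r^3 - r^2 - r - 5)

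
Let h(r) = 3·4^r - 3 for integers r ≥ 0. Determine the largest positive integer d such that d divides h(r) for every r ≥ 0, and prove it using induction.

Computing the first values: h(0) = 0 and h(1) = 9; gcd(0, 9) = 9, so d ≤ 9.
We prove 9 | 3·4^r - 3 for all r ≥ 0 by induction on r.
Base step (r = 0): h(0) = 0 = 9·(0), so 9 | h(0).
Inductive step: assume the claim holds for r = j, i.e. 9 | h(j). Then
h(j+1) = 3·4^(j+1) - 3 = 4·(3·4^j - 3) + 9 = 4·h(j) + 9. The first term is divisible by 9 by the inductive hypothesis, and 9 is divisible by 9. Hence 9 | h(j+1).
By induction, the statement is established for all r ≥ 0.
Therefore the largest such d is 9.

d = 9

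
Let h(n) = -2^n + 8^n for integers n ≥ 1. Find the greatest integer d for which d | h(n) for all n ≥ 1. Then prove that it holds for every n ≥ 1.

d = 6

Computing the first values: h(1) = 6 and h(2) = 60; gcd(6, 60) = 6, so d ≤ 6.
We prove 6 | -2^n + 8^n for all n ≥ 1 by induction on n.
Base case (n = 1): h(1) = 6 = 6·(1), so 6 | h(1).
Suppose the result is true for n = p, i.e. 6 | h(p). Then
8^{p+1} − 2^{p+1} = 8·8^p − 2·2^p = 8·(8^p − 2^p) + (6)·2^p. The first term is divisible by 6 by the inductive hypothesis, and the second term (6)·2^p is divisible by 6 since 6 | 6. Hence 6 | h(p+1).
By induction, the statement is established for all n ≥ 1.
Therefore the largest such d is 6.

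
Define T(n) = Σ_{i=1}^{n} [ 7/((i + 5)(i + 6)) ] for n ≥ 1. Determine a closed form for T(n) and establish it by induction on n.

T(n) = 7n/(6(n + 6))

We claim T(n) = 7n/(6(n + 6)) for all n ≥ 1.
Base step (n = 1): T(1) = 1/6, and the closed form gives 1/6. They agree.
Inductive step: suppose the statement holds for some i ≥ 1, so T(i) = 7i/(6(i + 6)).
Then T(i+1) = T(i) + (7/((i + 6)(i + 7))) = (7i/(6(i + 6))) + (7/((i + 6)(i + 7))).
Simplifying, T(i+1) = 7(i + 1)/(6(i + 7)) = 7(i+1)/(6((i+1) + 6)),
which is the closed form with n = i+1.
Hence, by induction on n, the claim holds for every n ≥ 1.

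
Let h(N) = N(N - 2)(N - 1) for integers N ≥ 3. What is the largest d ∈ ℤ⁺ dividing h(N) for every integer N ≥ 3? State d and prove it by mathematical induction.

d = 6

Computing the first values: h(3) = 6 and h(4) = 24; gcd(6, 24) = 6, so d ≤ 6.
We prove 6 | N(N - 2)(N - 1) for all N ≥ 3 by induction on N.
When N = 3: h(3) = 6 = 6·(1), so 6 | h(3).
Inductive step: suppose the statement holds for some p ≥ 3, i.e. 6 | h(p). Then
h(p+1) − h(p) = (p-1)·p·(p+1) − (p-2)·(p-1)·p = (p-1)·p·[(p+1) − (p-2)] = 3·(p-1)·p. The product of 2 consecutive integers is divisible by (2)! = 2, so h(p+1) − h(p) is divisible by 3·2 = 6. By the inductive hypothesis 6 | h(p), hence 6 | h(p+1).
Hence, by induction on N, the claim holds for every N ≥ 3.
Therefore the largest such d is 6.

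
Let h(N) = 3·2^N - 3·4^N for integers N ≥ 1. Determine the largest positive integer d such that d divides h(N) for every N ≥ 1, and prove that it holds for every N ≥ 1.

d = 6

Computing the first values: h(1) = -6 and h(2) = -36; gcd(-6, -36) = 6, so d ≤ 6.
We prove 6 | 3·2^N - 3·4^N for all N ≥ 1 by induction on N.
When N = 1: h(1) = -6 = 6·(-1), so 6 | h(1).
For the inductive step, assume it holds for an arbitrary i ≥ 1, i.e. 6 | h(i). Then
h(i+1) − 4·h(i) = (3·2^(i+1) - 3·4^(i+1)) − 4·(3·2^i - 3·4^i) = (3)·2^i·(2 − 4) = (-6)·2^i. Since 6 | h(i) by the inductive hypothesis, 6 | 4·h(i); and 6 | -6 since -6 = 6·-1. Therefore 6 | h(i+1).
By induction, the statement is established for all N ≥ 1.
Therefore the largest such d is 6.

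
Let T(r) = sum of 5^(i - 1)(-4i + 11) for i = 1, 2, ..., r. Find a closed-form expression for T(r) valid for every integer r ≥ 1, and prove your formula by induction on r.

T(r) = 5^r(-r + 3) - 3

We claim T(r) = 5^r(-r + 3) - 3 for all r ≥ 1.
When r = 1: T(1) = 7, and the closed form gives 7. They agree.
Suppose the result is true for r = i, so T(i) = 5^i(-i + 3) - 3.
Then T(i+1) = T(i) + (5^i(-4i + 7)) = (5^i(-i + 3) - 3) + (5^i(-4i + 7)).
Simplifying, T(i+1) = -5·5^i·i + 10·5^i - 3 = 5^(i+1)(-(i+1) + 3) - 3,
which is the closed form with r = i+1.
By the principle of mathematical induction, the result holds for all r ≥ 1.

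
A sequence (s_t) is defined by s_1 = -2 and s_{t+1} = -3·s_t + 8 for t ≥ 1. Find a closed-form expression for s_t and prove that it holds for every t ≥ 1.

s_t = -4(-3)^(t - 1) + 2

Computing the first terms: s_1 = -2, s_2 = 14, s_3 = -34. This suggests s_t = -4(-3)^(t - 1) + 2.
Base case (t = 1): the formula gives -2 = -2 = s_1.
Inductive step: suppose the statement holds for some i ≥ 1, so s_i = -4(-3)^(i - 1) + 2.
Then s_{i+1} = -3·s_i + 8 = -3·(-4(-3)^(i - 1) + 2) + 8 = -4(-3)^i + 2 = -4(-3)^((i+1) - 1) + 2,
which is the claimed formula at t = i+1.
By induction, the statement is established for all t ≥ 1.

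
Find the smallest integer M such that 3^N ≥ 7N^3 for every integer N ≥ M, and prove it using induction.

M = 8

At N = 7: 2187 < 2401, so the inequality fails and M ≥ 8. We prove 3^N ≥ 7N^3 for all N ≥ 8.
When N = 8: 3^N = 6561 and 7N^3 = 3584, so 6561 ≥ 3584.
For the inductive step, assume it holds for an arbitrary r ≥ 8, so 3^r ≥ 7r^3.
Then 3^(r + 1) = 3·(3^r) ≥ 3·(7r^3).
Also, for r ≥ 8 we have 3·(7r^3) ≥ 7(r+1)^3, since 3 ≥ (1 + 1/r)^3 for all r ≥ 8.
Combining, 3^(r + 1) ≥ 7(r+1)^3.
By the principle of mathematical induction, the result holds for all N ≥ 8.
Hence the smallest such M is 8.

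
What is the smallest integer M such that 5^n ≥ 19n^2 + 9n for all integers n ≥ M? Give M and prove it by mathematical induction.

At n = 3: 125 < 198, so the inequality fails and M ≥ 4. We prove 5^n ≥ 19n^2 + 9n for all n ≥ 4.
Base case (n = 4): 5^n = 625 and 19n^2 + 9n = 340, so 625 ≥ 340.
Inductive step: assume the claim holds for n = k, so 5^k ≥ 19k^2 + 9k.
Then 5^(k + 1) = 5·(5^k) ≥ 5·(19k^2 + 9k).
Also, for k ≥ 4 we have 5·(19k^2 + 9k) ≥ 19(k+1)^2 + 9(k+1), since 5·(19k^2 + 9k) − (19(k+1)^2 + 9(k+1)) = 76k^2 - 2k - 28, which is nonnegative for all k ≥ 4.
Combining, 5^(k + 1) ≥ 19(k+1)^2 + 9(k+1).
Hence, by induction on n, the claim holds for every n ≥ 4.
Hence the smallest such M is 4.

M = 4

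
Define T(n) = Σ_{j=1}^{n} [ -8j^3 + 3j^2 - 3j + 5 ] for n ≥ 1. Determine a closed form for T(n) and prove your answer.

We claim T(n) = -n(2n^3 + 3n^2 + 2n - 4) for all n ≥ 1.
For the base case n = 1: T(1) = -3, and the closed form gives -3. They agree.
Inductive step: suppose the statement holds for some j ≥ 1, so T(j) = j(-2j^3 - 3j^2 - 2j + 4).
Then T(j+1) = T(j) + (-8j^3 - 21j^2 - 21j - 3) = (j(-2j^3 - 3j^2 - 2j + 4)) + (-8j^3 - 21j^2 - 21j - 3).
Simplifying, T(j+1) = -(j + 1)(2j^3 + 9j^2 + 14j + 3) = -(j+1)(2(j+1)^3 + 3(j+1)^2 + 2(j+1) - 4),
which is the closed form with n = j+1.
By the principle of mathematical induction, the result holds for all n ≥ 1.

T(n) = -n(2n^3 + 3n^2 + 2n - 4)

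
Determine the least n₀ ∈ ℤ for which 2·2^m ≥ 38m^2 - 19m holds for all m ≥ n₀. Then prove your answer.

At m = 11: 4096 < 4389, so the inequality fails and n₀ ≥ 12. We prove 2·2^m ≥ 38m^2 - 19m for all m ≥ 12.
Base case (m = 12): 2·2^m = 8192 and 38m^2 - 19m = 5244, so 8192 ≥ 5244.
Inductive step: suppose the statement holds for some p ≥ 12, so 2·2^p ≥ 38p^2 - 19p.
Then 2·2^(p + 1) = 2·(2·2^p) ≥ 2·(38p^2 - 19p).
Also, for p ≥ 12 we have 2·(38p^2 - 19p) ≥ 38(p+1)^2 - 19(p+1), since 2·(38p^2 - 19p) − (38(p+1)^2 - 19(p+1)) = 38p^2 - 95p - 19, which is nonnegative for all p ≥ 12.
Combining, 2·2^(p + 1) ≥ 38(p+1)^2 - 19(p+1).
By induction, the statement is established for all m ≥ 12.
Hence the smallest such n₀ is 12.

n₀ = 12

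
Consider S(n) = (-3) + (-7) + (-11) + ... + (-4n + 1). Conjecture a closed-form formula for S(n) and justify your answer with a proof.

We claim S(n) = -n(2n + 1) for all n ≥ 1.
Base case (n = 1): S(1) = -3, and the closed form gives -3. They agree.
Inductive step: suppose the statement holds for some j ≥ 1, so S(j) = j(-2j - 1).
Then S(j+1) = S(j) + (-4j - 3) = (j(-2j - 1)) + (-4j - 3).
Simplifying, S(j+1) = -(j + 1)(2j + 3) = -(j+1)(2(j+1) + 1),
which is the closed form with n = j+1.
Hence, by induction on n, the claim holds for every n ≥ 1.

S(n) = -n(2n + 1)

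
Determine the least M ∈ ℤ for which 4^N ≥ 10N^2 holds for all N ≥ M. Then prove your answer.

At N = 3: 64 < 90, so the inequality fails and M ≥ 4. We prove 4^N ≥ 10N^2 for all N ≥ 4.
Base step (N = 4): 4^N = 256 and 10N^2 = 160, so 256 ≥ 160.
For the inductive step, assume it holds for an arbitrary m ≥ 4, so 4^m ≥ 10m^2.
Then 4^(m + 1) = 4·(4^m) ≥ 4·(10m^2).
Also, for m ≥ 4 we have 4·(10m^2) ≥ 10(m+1)^2, since 4 ≥ (1 + 1/m)^2 for all m ≥ 4.
Combining, 4^(m + 1) ≥ 10(m+1)^2.
Hence, by induction on N, the claim holds for every N ≥ 4.
Hence the smallest such M is 4.

M = 4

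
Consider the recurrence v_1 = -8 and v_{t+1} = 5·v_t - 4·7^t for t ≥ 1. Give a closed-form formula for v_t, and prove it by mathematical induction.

Computing the first terms: v_1 = -8, v_2 = -68, v_3 = -536. This suggests v_t = 6·5^(t - 1) - 2·7^t.
Base step (t = 1): the formula gives -8 = -8 = v_1.
Inductive step: assume the claim holds for t = i, so v_i = 6·5^(i - 1) - 2·7^i.
Then v_{i+1} = 5·v_i - 4·7^i = 5·(6·5^(i - 1) - 2·7^i) - 4·7^i = 6·5^i - 2·7^(i + 1) = 6·5^((i+1) - 1) - 2·7^(i+1),
which is the claimed formula at t = i+1.
By the principle of mathematical induction, the result holds for all t ≥ 1.

v_t = 6·5^(t - 1) - 2·7^t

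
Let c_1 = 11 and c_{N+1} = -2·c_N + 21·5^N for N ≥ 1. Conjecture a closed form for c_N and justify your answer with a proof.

Computing the first terms: c_1 = 11, c_2 = 83, c_3 = 359. This suggests c_N = -(-2)^(N + 1) + 3·5^N.
Base case (N = 1): the formula gives 11 = 11 = c_1.
For the inductive step, assume it holds for an arbitrary r ≥ 1, so c_r = -(-2)^(r + 1) + 3·5^r.
Then c_{r+1} = -2·c_r + 21·5^r = -2·(-(-2)^(r + 1) + 3·5^r) + 21·5^r = -(-2)^(r + 2) + 3·5^(r + 1) = -(-2)^((r+1) + 1) + 3·5^(r+1),
which is the claimed formula at N = r+1.
By induction, the statement is established for all N ≥ 1.

c_N = -(-2)^(N + 1) + 3·5^N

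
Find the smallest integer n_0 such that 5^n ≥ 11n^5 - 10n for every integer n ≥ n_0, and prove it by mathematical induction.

At n = 7: 78125 < 184807, so the inequality fails and n_0 ≥ 8. We prove 5^n ≥ 11n^5 - 10n for all n ≥ 8.
For the base case n = 8: 5^n = 390625 and 11n^5 - 10n = 360368, so 390625 ≥ 360368.
For the inductive step, assume it holds for an arbitrary m ≥ 8, so 5^m ≥ 11m^5 - 10m.
Then 5^(m + 1) = 5·(5^m) ≥ 5·(11m^5 - 10m).
Also, for m ≥ 8 we have 5·(11m^5 - 10m) ≥ 11(m+1)^5 - 10(m+1), since 5·(11m^5 - 10m) − (11(m+1)^5 - 10(m+1)) = 44m^5 - 55m^4 - 110m^3 - 110m^2 - 95m - 1, which is nonnegative for all m ≥ 8.
Combining, 5^(m + 1) ≥ 11(m+1)^5 - 10(m+1).
By induction, the statement is established for all n ≥ 8.
Hence the smallest such n_0 is 8.

n_0 = 8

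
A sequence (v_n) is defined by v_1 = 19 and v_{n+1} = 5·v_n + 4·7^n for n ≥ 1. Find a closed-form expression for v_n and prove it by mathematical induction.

v_n = 5^n + 2·7^n

Computing the first terms: v_1 = 19, v_2 = 123, v_3 = 811. This suggests v_n = 5^n + 2·7^n.
Base step (n = 1): the formula gives 19 = 19 = v_1.
Inductive step: suppose the statement holds for some j ≥ 1, so v_j = 5^j + 2·7^j.
Then v_{j+1} = 5·v_j + 4·7^j = 5·(5^j + 2·7^j) + 4·7^j = 5^(j + 1) + 2·7^(j + 1),
which is the claimed formula at n = j+1.
This completes the induction.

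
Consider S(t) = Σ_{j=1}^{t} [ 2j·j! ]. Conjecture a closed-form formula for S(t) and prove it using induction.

We claim S(t) = 2(t + 1)! - 2 for all t ≥ 1.
Base case (t = 1): S(1) = 2, and the closed form gives 2. They agree.
Inductive step: suppose the statement holds for some j ≥ 1, so S(j) = 2(j + 1)! - 2.
Then S(j+1) = S(j) + (2(j + 1)(j + 1)!) = (2(j + 1)! - 2) + (2(j + 1)(j + 1)!).
Simplifying, S(j+1) = 2((j+1) + 1)! - 2,
which is the closed form with t = j+1.
By the principle of mathematical induction, the result holds for all t ≥ 1.

S(t) = 2(t + 1)! - 2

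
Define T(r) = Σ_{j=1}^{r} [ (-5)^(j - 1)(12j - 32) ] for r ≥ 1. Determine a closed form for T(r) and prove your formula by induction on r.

T(r) = (-5)^r(-2r + 5) - 5

We claim T(r) = (-5)^r(-2r + 5) - 5 for all r ≥ 1.
For the base case r = 1: T(1) = -20, and the closed form gives -20. They agree.
For the inductive step, assume it holds for an arbitrary j ≥ 1, so T(j) = (-5)^j(-2j + 5) - 5.
Then T(j+1) = T(j) + ((-5)^j(12j - 20)) = ((-5)^j(-2j + 5) - 5) + ((-5)^j(12j - 20)).
Simplifying, T(j+1) = 10(-5)^j·j - 15(-5)^j - 5 = (-5)^(j+1)(-2(j+1) + 5) - 5,
which is the closed form with r = j+1.
Hence, by induction on r, the claim holds for every r ≥ 1.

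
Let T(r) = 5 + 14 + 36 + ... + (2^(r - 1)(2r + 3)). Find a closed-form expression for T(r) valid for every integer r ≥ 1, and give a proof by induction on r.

We claim T(r) = 2^r(2r + 1) - 1 for all r ≥ 1.
Base case (r = 1): T(1) = 5, and the closed form gives 5. They agree.
For the inductive step, assume it holds for an arbitrary p ≥ 1, so T(p) = 2^p(2p + 1) - 1.
Then T(p+1) = T(p) + (2^p(2p + 5)) = (2^p(2p + 1) - 1) + (2^p(2p + 5)).
Simplifying, T(p+1) = 4·2^p·p + 6·2^p - 1 = 2^(p+1)(2(p+1) + 1) - 1,
which is the closed form with r = p+1.
This completes the induction.

T(r) = 2^r(2r + 1) - 1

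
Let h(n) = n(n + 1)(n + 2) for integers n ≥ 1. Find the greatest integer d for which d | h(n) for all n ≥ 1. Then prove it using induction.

Computing the first values: h(1) = 6 and h(2) = 24; gcd(6, 24) = 6, so d ≤ 6.
We prove 6 | n(n + 1)(n + 2) for all n ≥ 1 by induction on n.
Base case (n = 1): h(1) = 6 = 6·(1), so 6 | h(1).
Suppose the result is true for n = m, i.e. 6 | h(m). Then
h(m+1) − h(m) = (m+1)·(m+2)·(m+3) − m·(m+1)·(m+2) = (m+1)·(m+2)·[(m+3) − m] = 3·(m+1)·(m+2). The product of 2 consecutive integers is divisible by (2)! = 2, so h(m+1) − h(m) is divisible by 3·2 = 6. By the inductive hypothesis 6 | h(m), hence 6 | h(m+1).
By the principle of mathematical induction, the result holds for all n ≥ 1.
Therefore the largest such d is 6.

d = 6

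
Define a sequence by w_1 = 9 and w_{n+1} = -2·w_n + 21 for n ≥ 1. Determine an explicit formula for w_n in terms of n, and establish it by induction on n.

w_n = -(-2)^n + 7

Computing the first terms: w_1 = 9, w_2 = 3, w_3 = 15. This suggests w_n = -(-2)^n + 7.
When n = 1: the formula gives 9 = 9 = w_1.
For the inductive step, assume it holds for an arbitrary j ≥ 1, so w_j = -(-2)^j + 7.
Then w_{j+1} = -2·w_j + 21 = -2·(-(-2)^j + 7) + 21 = -(-2)^(j + 1) + 7,
which is the claimed formula at n = j+1.
Hence, by induction on n, the claim holds for every n ≥ 1.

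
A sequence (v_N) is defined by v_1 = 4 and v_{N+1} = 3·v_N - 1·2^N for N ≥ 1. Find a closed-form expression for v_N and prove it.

Computing the first terms: v_1 = 4, v_2 = 10, v_3 = 26. This suggests v_N = 2^N + 2·3^(N - 1).
Base step (N = 1): the formula gives 4 = 4 = v_1.
Inductive step: assume the claim holds for N = i, so v_i = 2^i + 2·3^(i - 1).
Then v_{i+1} = 3·v_i - 1·2^i = 3·(2^i + 2·3^(i - 1)) - 1·2^i = 2^(i + 1) + 2·3^i = 2^(i+1) + 2·3^((i+1) - 1),
which is the claimed formula at N = i+1.
By the principle of mathematical induction, the result holds for all N ≥ 1.

v_N = 2^N + 2·3^(N - 1)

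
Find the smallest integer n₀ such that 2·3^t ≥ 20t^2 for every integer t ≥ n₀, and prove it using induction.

n₀ = 6

At t = 5: 486 < 500, so the inequality fails and n₀ ≥ 6. We prove 2·3^t ≥ 20t^2 for all t ≥ 6.
Base step (t = 6): 2·3^t = 1458 and 20t^2 = 720, so 1458 ≥ 720.
Inductive step: assume the claim holds for t = k, so 2·3^k ≥ 20k^2.
Then 2·3^(k + 1) = 3·(2·3^k) ≥ 3·(20k^2).
Also, for k ≥ 6 we have 3·(20k^2) ≥ 20(k+1)^2, since 3 ≥ (1 + 1/k)^2 for all k ≥ 6.
Combining, 2·3^(k + 1) ≥ 20(k+1)^2.
By induction, the statement is established for all t ≥ 6.
Hence the smallest such n₀ is 6.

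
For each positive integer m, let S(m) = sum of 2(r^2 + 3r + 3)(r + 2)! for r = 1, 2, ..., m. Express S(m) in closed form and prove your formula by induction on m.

We claim S(m) = (2m + 2)(m + 3)! - 12 for all m ≥ 1.
For the base case m = 1: S(1) = 84, and the closed form gives 84. They agree.
Suppose the result is true for m = r, so S(r) = (2r + 2)(r + 3)! - 12.
Then S(r+1) = S(r) + (2(r^2 + 5r + 7)(r + 3)!) = ((2r + 2)(r + 3)! - 12) + (2(r^2 + 5r + 7)(r + 3)!).
Simplifying, S(r+1) = (2(r+1) + 2)((r+1) + 3)! - 12,
which is the closed form with m = r+1.
By induction, the statement is established for all m ≥ 1.

S(m) = (2m + 2)(m + 3)! - 12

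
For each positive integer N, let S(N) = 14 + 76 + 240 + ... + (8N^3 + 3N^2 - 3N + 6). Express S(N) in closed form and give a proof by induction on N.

S(N) = N(2N + 5)(N^2 + 1)

We claim S(N) = N(2N + 5)(N^2 + 1) for all N ≥ 1.
Base step (N = 1): S(1) = 14, and the closed form gives 14. They agree.
Inductive step: assume the claim holds for N = m, so S(m) = m(2m^3 + 5m^2 + 2m + 5).
Then S(m+1) = S(m) + (8m^3 + 27m^2 + 27m + 14) = (m(2m^3 + 5m^2 + 2m + 5)) + (8m^3 + 27m^2 + 27m + 14).
Simplifying, S(m+1) = (m + 1)(2m + 7)(m^2 + 2m + 2) = (m+1)(2(m+1) + 5)((m+1)^2 + 1),
which is the closed form with N = m+1.
This completes the induction.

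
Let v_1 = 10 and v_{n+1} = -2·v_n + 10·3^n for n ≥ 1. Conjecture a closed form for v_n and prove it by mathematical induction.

v_n = (-2)^(n + 1) + 2·3^n

Computing the first terms: v_1 = 10, v_2 = 10, v_3 = 70. This suggests v_n = (-2)^(n + 1) + 2·3^n.
When n = 1: the formula gives 10 = 10 = v_1.
Inductive step: assume the claim holds for n = p, so v_p = (-2)^(p + 1) + 2·3^p.
Then v_{p+1} = -2·v_p + 10·3^p = -2·((-2)^(p + 1) + 2·3^p) + 10·3^p = (-2)^(p + 2) + 2·3^(p + 1) = (-2)^((p+1) + 1) + 2·3^(p+1),
which is the claimed formula at n = p+1.
By induction, the statement is established for all n ≥ 1.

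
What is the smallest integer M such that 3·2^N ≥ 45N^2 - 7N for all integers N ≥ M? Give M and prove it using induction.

M = 11

At N = 10: 3072 < 4430, so the inequality fails and M ≥ 11. We prove 3·2^N ≥ 45N^2 - 7N for all N ≥ 11.
Base case (N = 11): 3·2^N = 6144 and 45N^2 - 7N = 5368, so 6144 ≥ 5368.
Inductive step: assume the claim holds for N = p, so 3·2^p ≥ 45p^2 - 7p.
Then 3·2^(p + 1) = 2·(3·2^p) ≥ 2·(45p^2 - 7p).
Also, for p ≥ 11 we have 2·(45p^2 - 7p) ≥ 45(p+1)^2 - 7(p+1), since 2·(45p^2 - 7p) − (45(p+1)^2 - 7(p+1)) = 45p^2 - 97p - 38, which is nonnegative for all p ≥ 11.
Combining, 3·2^(p + 1) ≥ 45(p+1)^2 - 7(p+1).
Hence, by induction on N, the claim holds for every N ≥ 11.
Hence the smallest such M is 11.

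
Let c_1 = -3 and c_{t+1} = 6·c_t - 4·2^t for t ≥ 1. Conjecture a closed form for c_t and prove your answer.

Computing the first terms: c_1 = -3, c_2 = -26, c_3 = -172. This suggests c_t = 2^t - 5·6^(t - 1).
Base case (t = 1): the formula gives -3 = -3 = c_1.
For the inductive step, assume it holds for an arbitrary r ≥ 1, so c_r = 2^r - 5·6^(r - 1).
Then c_{r+1} = 6·c_r - 4·2^r = 6·(2^r - 5·6^(r - 1)) - 4·2^r = 2^(r + 1) - 5·6^r = 2^(r+1) - 5·6^((r+1) - 1),
which is the claimed formula at t = r+1.
By induction, the statement is established for all t ≥ 1.

c_t = 2^t - 5·6^(t - 1)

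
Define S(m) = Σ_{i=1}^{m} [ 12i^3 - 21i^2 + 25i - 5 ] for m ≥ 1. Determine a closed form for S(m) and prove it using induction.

We claim S(m) = m(3m^3 - m^2 + 5m + 4) for all m ≥ 1.
Base case (m = 1): S(1) = 11, and the closed form gives 11. They agree.
Inductive step: assume the claim holds for m = i, so S(i) = i(3i^3 - i^2 + 5i + 4).
Then S(i+1) = S(i) + (12i^3 + 15i^2 + 19i + 11) = (i(3i^3 - i^2 + 5i + 4)) + (12i^3 + 15i^2 + 19i + 11).
Simplifying, S(i+1) = (i + 1)(3i^3 + 8i^2 + 12i + 11) = (i+1)(3(i+1)^3 - (i+1)^2 + 5(i+1) + 4),
which is the closed form with m = i+1.
By the principle of mathematical induction, the result holds for all m ≥ 1.

S(m) = m(3m^3 - m^2 + 5m + 4)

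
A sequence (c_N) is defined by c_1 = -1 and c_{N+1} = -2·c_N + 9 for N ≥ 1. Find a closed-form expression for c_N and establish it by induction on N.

Computing the first terms: c_1 = -1, c_2 = 11, c_3 = -13. This suggests c_N = -(-2)^(N + 1) + 3.
Base case (N = 1): the formula gives -1 = -1 = c_1.
For the inductive step, assume it holds for an arbitrary m ≥ 1, so c_m = -(-2)^(m + 1) + 3.
Then c_{m+1} = -2·c_m + 9 = -2·(-(-2)^(m + 1) + 3) + 9 = -(-2)^(m + 2) + 3 = -(-2)^((m+1) + 1) + 3,
which is the claimed formula at N = m+1.
By the principle of mathematical induction, the result holds for all N ≥ 1.

c_N = -(-2)^(N + 1) + 3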